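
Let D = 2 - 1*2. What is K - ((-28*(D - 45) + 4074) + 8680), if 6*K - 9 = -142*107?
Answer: -99269/6 ≈ -16545.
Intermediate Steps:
D = 0 (D = 2 - 2 = 0)
K = -15185/6 (K = 3/2 + (-142*107)/6 = 3/2 + (1/6)*(-15194) = 3/2 - 7597/3 = -15185/6 ≈ -2530.8)
K - ((-28*(D - 45) + 4074) + 8680) = -15185/6 - ((-28*(0 - 45) + 4074) + 8680) = -15185/6 - ((-28*(-45) + 4074) + 8680) = -15185/6 - ((1260 + 4074) + 8680) = -15185/6 - (5334 + 8680) = -15185/6 - 1*14014 = -15185/6 - 14014 = -99269/6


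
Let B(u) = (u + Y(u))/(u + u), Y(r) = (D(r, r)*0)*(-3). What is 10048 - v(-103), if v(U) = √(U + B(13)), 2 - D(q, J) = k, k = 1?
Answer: 10048 - I*√410/2 ≈ 10048.0 - 10.124*I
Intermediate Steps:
D(q, J) = 1 (D(q, J) = 2 - 1*1 = 2 - 1 = 1)
Y(r) = 0 (Y(r) = (1*0)*(-3) = 0*(-3) = 0)
B(u) = ½ (B(u) = (u + 0)/(u + u) = u/((2*u)) = u*(1/(2*u)) = ½)
v(U) = √(½ + U) (v(U) = √(U + ½) = √(½ + U))
10048 - v(-103) = 10048 - √(2 + 4*(-103))/2 = 10048 - √(2 - 412)/2 = 10048 - √(-410)/2 = 10048 - I*√410/2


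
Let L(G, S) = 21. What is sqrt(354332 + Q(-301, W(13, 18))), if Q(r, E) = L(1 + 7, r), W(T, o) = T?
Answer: sqrt(354353) ≈ 595.28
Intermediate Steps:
Q(r, E) = 21
sqrt(354332 + Q(-301, W(13, 18))) = sqrt(354332 + 21) = sqrt(354353)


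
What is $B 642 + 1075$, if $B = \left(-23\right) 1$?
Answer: $-13691$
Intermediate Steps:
$B = -23$
$B 642 + 1075 = \left(-23\right) 642 + 1075 = -14766 + 1075 = -13691$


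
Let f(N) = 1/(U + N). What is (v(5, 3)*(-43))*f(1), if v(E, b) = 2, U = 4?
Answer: -86/5 ≈ -17.200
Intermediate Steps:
f(N) = 1/(4 + N)
(v(5, 3)*(-43))*f(1) = (2*(-43))/(4 + 1) = -86/5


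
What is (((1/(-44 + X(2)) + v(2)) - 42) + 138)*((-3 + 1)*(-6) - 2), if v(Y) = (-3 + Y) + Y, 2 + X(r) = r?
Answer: 21335/22 ≈ 969.77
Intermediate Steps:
X(r) = -2 + r
v(Y) = -3 + 2*Y
(((1/(-44 + X(2)) + v(2)) - 42) + 138)*((-3 + 1)*(-6) - 2) = (((1/(-44 + (-2 + 2)) + (-3 + 2*2)) - 42) + 138)*((-3 + 1)*(-6) - 2) = (((1/(-44 + 0) + (-3 + 4)) - 42) + 138)*(-2*(-6) - 2) = (((1/(-44) + 1) - 42) + 138)*(12 - 2) = (((-1/44 + 1) - 42) + 138)*10 = ((43/44 - 42) + 138)*10 = (-1805/44 + 138)*10 = (4267/44)*10 = 21335/22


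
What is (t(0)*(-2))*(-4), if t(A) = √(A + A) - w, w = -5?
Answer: 40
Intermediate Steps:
t(A) = 5 + √2*√A (t(A) = √(A + A) - 1*(-5) = √(2*A) + 5 = √2*√A + 5 = 5 + √2*√A)
(t(0)*(-2))*(-4) = ((5 + √2*√0)*(-2))*(-4) = ((5 + √2*0)*(-2))*(-4) = ((5 + 0)*(-2))*(-4) = (5*(-2))*(-4) = -10*(-4) = 40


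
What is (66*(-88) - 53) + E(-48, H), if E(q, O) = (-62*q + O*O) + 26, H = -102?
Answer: 7545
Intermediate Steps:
E(q, O) = 26 + O**2 - 62*q (E(q, O) = (-62*q + O**2) + 26 = (O**2 - 62*q) + 26 = 26 + O**2 - 62*q)
(66*(-88) - 53) + E(-48, H) = (66*(-88) - 53) + (26 + (-102)**2 - 62*(-48)) = (-5808 - 53) + (26 + 10404 + 2976) = -5861 + 13406 = 7545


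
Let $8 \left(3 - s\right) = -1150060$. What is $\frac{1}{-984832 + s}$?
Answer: $- \frac{2}{1682143} \approx -1.189 \cdot 10^{-6}$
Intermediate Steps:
$s = \frac{287521}{2}$ ($s = 3 - - \frac{287515}{2} = 3 + \frac{287515}{2} = \frac{287521}{2} \approx 1.4376 \cdot 10^{5}$)
$\frac{1}{-984832 + s} = \frac{1}{-984832 + \frac{287521}{2}} = \frac{1}{- \frac{1682143}{2}} = - \frac{2}{1682143}$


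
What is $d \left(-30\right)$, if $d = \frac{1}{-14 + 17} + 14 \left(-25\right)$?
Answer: $10490$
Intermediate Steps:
$d = - \frac{1049}{3}$ ($d = \frac{1}{3} - 350 = - \frac{1049}{3} \approx -349.67$)
$d \left(-30\right) = \left(- \frac{1049}{3}\right) \left(-30\right) = 10490$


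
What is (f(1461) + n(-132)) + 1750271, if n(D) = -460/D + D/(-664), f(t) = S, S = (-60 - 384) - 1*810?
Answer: 9581135305/5478 ≈ 1.7490e+6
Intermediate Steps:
S = -1254 (S = -444 - 810 = -1254)
f(t) = -1254
n(D) = -460/D - D/664 (n(D) = -460/D + D*(-1/664) = -460/D - D/664)
(f(1461) + n(-132)) + 1750271 = (-1254 + (-460/(-132) - 1/664*(-132))) + 1750271 = (-1254 + (-460*(-1/132) + 33/166)) + 1750271 = (-1254 + (115/33 + 33/166)) + 1750271 = (-1254 + 20179/5478) + 1750271 = -6849233/5478 + 1750271 = 9581135305/5478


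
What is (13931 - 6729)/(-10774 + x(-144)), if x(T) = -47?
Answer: -7202/10821 ≈ -0.66556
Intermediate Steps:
(13931 - 6729)/(-10774 + x(-144)) = (13931 - 6729)/(-10774 - 47) = 7202/(-10821) = 7202*(-1/10821) = -7202/10821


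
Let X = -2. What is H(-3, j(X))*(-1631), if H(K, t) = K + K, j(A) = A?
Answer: 9786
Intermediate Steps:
H(K, t) = 2*K
H(-3, j(X))*(-1631) = (2*(-3))*(-1631) = -6*(-1631) = 9786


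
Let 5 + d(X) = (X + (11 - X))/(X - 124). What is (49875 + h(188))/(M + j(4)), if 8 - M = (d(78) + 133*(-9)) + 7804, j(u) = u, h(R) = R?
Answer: -2302898/303129 ≈ -7.5971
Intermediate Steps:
d(X) = -5 + 11/(-124 + X) (d(X) = -5 + (X + (11 - X))/(X - 124) = -5 + 11/(-124 + X))
M = -303313/46 (M = 8 - (((631 - 5*78)/(-124 + 78) + 133*(-9)) + 7804) = 8 - (((631 - 390)/(-46) - 1197) + 7804) = 8 - ((-1/46*241 - 1197) + 7804) = 8 - ((-241/46 - 1197) + 7804) = 8 - (-55303/46 + 7804) = 8 - 1*303681/46 = 8 - 303681/46 = -303313/46 ≈ -6593.8)
(49875 + h(188))/(M + j(4)) = (49875 + 188)/(-303313/46 + 4) = 50063/(-303129/46) = 50063*(-46/303129) = -2302898/303129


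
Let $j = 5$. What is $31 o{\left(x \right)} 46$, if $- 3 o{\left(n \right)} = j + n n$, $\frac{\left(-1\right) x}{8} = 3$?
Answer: $- \frac{828506}{3} \approx -2.7617 \cdot 10^{5}$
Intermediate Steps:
$x = -24$ ($x = \left(-8\right) 3 = -24$)
$o{\left(n \right)} = - \frac{5}{3} - \frac{n^{2}}{3}$ ($o{\left(n \right)} = - \frac{5 + n n}{3} = - \frac{5 + n^{2}}{3} = - \frac{5}{3} - \frac{n^{2}}{3}$)
$31 o{\left(x \right)} 46 = 31 \left(- \frac{5}{3} - \frac{\left(-24\right)^{2}}{3}\right) 46 = 31 \left(- \frac{5}{3} - 192\right) 46 = 31 \left(- \frac{581}{3}\right) 46 = \left(- \frac{18011}{3}\right) 46 = - \frac{828506}{3}$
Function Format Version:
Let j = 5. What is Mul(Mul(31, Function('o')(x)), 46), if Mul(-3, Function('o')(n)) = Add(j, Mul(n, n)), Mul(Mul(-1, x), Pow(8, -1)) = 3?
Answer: Rational(-828506, 3) ≈ -2.7617e+5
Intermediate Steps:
x = -24 (x = Mul(-8, 3) = -24)
Function('o')(n) = Add(Rational(-5, 3), Mul(Rational(-1, 3), Pow(n, 2))) (Function('o')(n) = Mul(Rational(-1, 3), Add(5, Mul(n, n))) = Mul(Rational(-1, 3), Add(5, Pow(n, 2))) = Add(Rational(-5, 3), Mul(Rational(-1, 3), Pow(n, 2))))
Mul(Mul(31, Function('o')(x)), 46) = Mul(Mul(31, Add(Rational(-5, 3), Mul(Rational(-1, 3), Pow(-24, 2)))), 46) = Mul(Mul(31, Add(Rational(-5, 3), Mul(Rational(-1, 3), 576))), 46) = Mul(Mul(31, Add(Rational(-5, 3), -192)), 46) = Mul(Mul(31, Rational(-581, 3)), 46) = Mul(Rational(-18011, 3), 46) = Rational(-828506, 3)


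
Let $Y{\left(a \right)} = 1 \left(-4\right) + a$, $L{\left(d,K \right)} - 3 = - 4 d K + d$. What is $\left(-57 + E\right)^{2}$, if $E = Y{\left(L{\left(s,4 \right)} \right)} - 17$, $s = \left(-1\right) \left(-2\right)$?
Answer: $11025$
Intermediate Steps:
$s = 2$
$L{\left(d,K \right)} = 3 + d - 4 K d$ ($L{\left(d,K \right)} = 3 + \left(- 4 d K + d\right) = 3 - \left(- d + 4 K d\right) = 3 + d - 4 K d$)
$Y{\left(a \right)} = -4 + a$
$E = -48$ ($E = \left(-4 + \left(3 + 2 - 16 \cdot 2\right)\right) - 17 = \left(-4 + \left(3 + 2 - 32\right)\right) - 17 = \left(-4 - 27\right) - 17 = -31 - 17 = -48$)
$\left(-57 + E\right)^{2} = \left(-57 - 48\right)^{2} = \left(-105\right)^{2} = 11025$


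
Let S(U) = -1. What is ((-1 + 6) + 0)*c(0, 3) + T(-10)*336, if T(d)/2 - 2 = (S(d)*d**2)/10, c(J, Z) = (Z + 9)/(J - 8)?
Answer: -10767/2 ≈ -5383.5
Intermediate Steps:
c(J, Z) = (9 + Z)/(-8 + J)
T(d) = 4 - d**2/5 (T(d) = 4 + 2*(-d**2/10) = 4 - d**2/5)
((-1 + 6) + 0)*c(0, 3) + T(-10)*336 = ((-1 + 6) + 0)*((9 + 3)/(-8 + 0)) + (4 - 1/5*(-10)**2)*336 = (5 + 0)*(12/(-8)) + (4 - 1/5*100)*336 = 5*(-1/8*12) + (4 - 20)*336 = 5*(-3/2) - 16*336 = -15/2 - 5376 = -10767/2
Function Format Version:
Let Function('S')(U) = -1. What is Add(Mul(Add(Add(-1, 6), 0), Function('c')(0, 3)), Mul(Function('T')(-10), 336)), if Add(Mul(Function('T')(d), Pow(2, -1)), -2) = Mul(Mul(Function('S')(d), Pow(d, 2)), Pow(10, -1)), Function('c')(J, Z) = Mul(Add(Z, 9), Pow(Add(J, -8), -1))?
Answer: Rational(-10767, 2) ≈ -5383.5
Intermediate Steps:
Function('c')(J, Z) = Mul(Pow(Add(-8, J), -1), Add(9, Z)) (Function('c')(J, Z) = Mul(Add(9, Z), Pow(Add(-8, J), -1)) = Mul(Pow(Add(-8, J), -1), Add(9, Z)))
Function('T')(d) = Add(4, Mul(Rational(-1, 5), Pow(d, 2))) (Function('T')(d) = Add(4, Mul(2, Mul(Mul(-1, Pow(d, 2)), Pow(10, -1)))) = Add(4, Mul(2, Mul(Mul(-1, Pow(d, 2)), Rational(1, 10)))) = Add(4, Mul(2, Mul(Rational(-1, 10), Pow(d, 2)))) = Add(4, Mul(Rational(-1, 5), Pow(d, 2))))
Add(Mul(Add(Add(-1, 6), 0), Function('c')(0, 3)), Mul(Function('T')(-10), 336)) = Add(Mul(Add(Add(-1, 6), 0), Mul(Pow(Add(-8, 0), -1), Add(9, 3))), Mul(Add(4, Mul(Rational(-1, 5), Pow(-10, 2))), 336)) = Add(Mul(Add(5, 0), Mul(Pow(-8, -1), 12)), Mul(Add(4, Mul(Rational(-1, 5), 100)), 336)) = Add(Mul(5, Mul(Rational(-1, 8), 12)), Mul(Add(4, -20), 336)) = Add(Mul(5, Rational(-3, 2)), Mul(-16, 336)) = Add(Rational(-15, 2), -5376) = Rational(-10767, 2)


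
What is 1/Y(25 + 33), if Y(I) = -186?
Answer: -1/186 ≈ -0.0053763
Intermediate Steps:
1/Y(25 + 33) = 1/(-186) = -1/186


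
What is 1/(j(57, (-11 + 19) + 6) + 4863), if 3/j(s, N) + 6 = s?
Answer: 17/82672 ≈ 0.00020563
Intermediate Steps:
j(s, N) = 3/(-6 + s)
1/(j(57, (-11 + 19) + 6) + 4863) = 1/(3/(-6 + 57) + 4863) = 1/(3/51 + 4863) = 1/(3*(1/51) + 4863) = 1/(1/17 + 4863) = 1/(82672/17) = 17/82672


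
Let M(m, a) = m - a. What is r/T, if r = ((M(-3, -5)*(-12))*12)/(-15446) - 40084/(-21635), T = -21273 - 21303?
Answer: -78171043/1778475145620 ≈ -4.3954e-5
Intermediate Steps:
T = -42576
r = 312684172/167087105 (r = (((-3 - 1*(-5))*(-12))*12)/(-15446) - 40084/(-21635) = (((-3 + 5)*(-12))*12)*(-1/15446) - 40084*(-1/21635) = ((2*(-12))*12)*(-1/15446) + 40084/21635 = -24*12*(-1/15446) + 40084/21635 = -288*(-1/15446) + 40084/21635 = 144/7723 + 40084/21635 = 312684172/167087105 ≈ 1.8714)
r/T = (312684172/167087105)/(-42576) = (312684172/167087105)*(-1/42576) = -78171043/1778475145620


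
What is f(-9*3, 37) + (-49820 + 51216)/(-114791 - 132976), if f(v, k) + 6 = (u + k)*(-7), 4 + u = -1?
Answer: -56987806/247767 ≈ -230.01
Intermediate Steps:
u = -5 (u = -4 - 1 = -5)
f(v, k) = 29 - 7*k (f(v, k) = -6 + (-5 + k)*(-7) = -6 + (35 - 7*k) = 29 - 7*k)
f(-9*3, 37) + (-49820 + 51216)/(-114791 - 132976) = (29 - 7*37) + (-49820 + 51216)/(-114791 - 132976) = (29 - 259) + 1396/(-247767) = -230 + 1396*(-1/247767) = -230 - 1396/247767 = -56987806/247767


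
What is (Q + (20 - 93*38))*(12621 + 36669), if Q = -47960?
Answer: -2537153460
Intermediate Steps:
(Q + (20 - 93*38))*(12621 + 36669) = (-47960 + (20 - 93*38))*(12621 + 36669) = (-47960 + (20 - 3534))*49290 = (-47960 - 3514)*49290 = -51474*49290 = -2537153460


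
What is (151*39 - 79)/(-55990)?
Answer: -581/5599 ≈ -0.10377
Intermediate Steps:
(151*39 - 79)/(-55990) = (5889 - 79)*(-1/55990) = 5810*(-1/55990) = -581/5599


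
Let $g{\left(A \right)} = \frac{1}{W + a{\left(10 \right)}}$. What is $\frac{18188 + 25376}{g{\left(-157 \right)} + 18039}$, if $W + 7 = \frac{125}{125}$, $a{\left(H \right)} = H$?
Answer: $\frac{174256}{72157} \approx 2.415$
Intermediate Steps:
$W = -6$ ($W = -7 + \frac{125}{125} = -7 + 125 \cdot \frac{1}{125} = -7 + 1 = -6$)
$g{\left(A \right)} = \frac{1}{4}$ ($g{\left(A \right)} = \frac{1}{-6 + 10} = \frac{1}{4}$)
$\frac{18188 + 25376}{g{\left(-157 \right)} + 18039} = \frac{18188 + 25376}{\frac{1}{4} + 18039} = \frac{43564}{\frac{72157}{4}} = 43564 \cdot \frac{4}{72157} = \frac{174256}{72157}$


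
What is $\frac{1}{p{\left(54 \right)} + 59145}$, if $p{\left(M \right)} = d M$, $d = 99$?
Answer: $\frac{1}{64491} \approx 1.5506 \cdot 10^{-5}$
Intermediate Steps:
$p{\left(M \right)} = 99 M$
$\frac{1}{p{\left(54 \right)} + 59145} = \frac{1}{99 \cdot 54 + 59145} = \frac{1}{5346 + 59145} = \frac{1}{64491}$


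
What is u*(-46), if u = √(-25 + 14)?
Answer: -46*I*√11 ≈ -152.56*I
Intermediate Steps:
u = I*√11 (u = √(-11) = I*√11 ≈ 3.3166*I)
u*(-46) = (I*√11)*(-46) = -46*I*√11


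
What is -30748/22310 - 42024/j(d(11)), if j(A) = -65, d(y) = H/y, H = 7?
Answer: 93555682/145015 ≈ 645.14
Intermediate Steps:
d(y) = 7/y
-30748/22310 - 42024/j(d(11)) = -30748/22310 - 42024/(-65) = -30748*1/22310 - 42024*(-1/65) = -15374/11155 + 42024/65 = 93555682/145015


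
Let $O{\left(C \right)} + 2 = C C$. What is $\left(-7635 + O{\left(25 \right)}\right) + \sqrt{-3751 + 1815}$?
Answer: $-7012 + 44 i \approx -7012.0 + 44.0 i$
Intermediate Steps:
$O{\left(C \right)} = -2 + C^{2}$ ($O{\left(C \right)} = -2 + C C = -2 + C^{2}$)
$\left(-7635 + O{\left(25 \right)}\right) + \sqrt{-3751 + 1815} = \left(-7635 - \left(2 - 25^{2}\right)\right) + \sqrt{-3751 + 1815} = \left(-7635 + \left(-2 + 625\right)\right) + \sqrt{-1936} = \left(-7635 + 623\right) + 44 i = -7012 + 44 i$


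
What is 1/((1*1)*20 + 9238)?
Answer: 1/9258 ≈ 0.00010801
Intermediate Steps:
1/((1*1)*20 + 9238) = 1/(1*20 + 9238) = 1/(20 + 9238) = 1/9258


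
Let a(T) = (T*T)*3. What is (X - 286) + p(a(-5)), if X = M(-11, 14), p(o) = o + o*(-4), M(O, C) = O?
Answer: -522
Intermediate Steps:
a(T) = 3*T**2 (a(T) = T**2*3 = 3*T**2)
p(o) = -3*o (p(o) = o - 4*o = -3*o)
X = -11
(X - 286) + p(a(-5)) = (-11 - 286) - 9*(-5)**2 = -297 - 9*25 = -297 - 3*75 = -297 - 225 = -522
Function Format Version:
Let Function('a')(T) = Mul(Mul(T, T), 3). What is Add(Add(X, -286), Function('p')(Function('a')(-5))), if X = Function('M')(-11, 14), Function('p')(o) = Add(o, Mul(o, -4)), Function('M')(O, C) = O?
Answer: -522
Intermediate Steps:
Function('a')(T) = Mul(3, Pow(T, 2)) (Function('a')(T) = Mul(Pow(T, 2), 3) = Mul(3, Pow(T, 2)))
Function('p')(o) = Mul(-3, o) (Function('p')(o) = Add(o, Mul(-4, o)) = Mul(-3, o))
X = -11
Add(Add(X, -286), Function('p')(Function('a')(-5))) = Add(Add(-11, -286), Mul(-3, Mul(3, Pow(-5, 2)))) = Add(-297, Mul(-3, Mul(3, 25))) = Add(-297, Mul(-3, 75)) = Add(-297, -225) = -522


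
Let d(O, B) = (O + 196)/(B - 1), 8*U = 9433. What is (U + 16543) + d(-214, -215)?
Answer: 425333/24 ≈ 17722.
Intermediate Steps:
U = 9433/8 (U = (⅛)*9433 = 9433/8 ≈ 1179.1)
d(O, B) = (196 + O)/(-1 + B)
(U + 16543) + d(-214, -215) = (9433/8 + 16543) + (196 - 214)/(-1 - 215) = 141777/8 - 18/(-216) = 141777/8 - 1/216*(-18) = 141777/8 + 1/12 = 425333/24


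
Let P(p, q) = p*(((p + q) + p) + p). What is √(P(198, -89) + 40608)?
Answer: 3*√15622 ≈ 374.96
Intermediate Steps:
P(p, q) = p*(q + 3*p) (P(p, q) = p*((q + 2*p) + p) = p*(q + 3*p))
√(P(198, -89) + 40608) = √(198*(-89 + 3*198) + 40608) = √(198*(-89 + 594) + 40608) = √(198*505 + 40608) = √(99990 + 40608) = √140598 = 3*√15622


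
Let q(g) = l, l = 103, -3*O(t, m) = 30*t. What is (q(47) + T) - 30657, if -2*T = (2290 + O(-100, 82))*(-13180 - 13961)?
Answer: 44616391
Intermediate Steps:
O(t, m) = -10*t
q(g) = 103
T = 44646945 (T = -(2290 - 10*(-100))*(-13180 - 13961)/2 = -(2290 + 1000)*(-27141)/2 = -1645*(-27141) = -1/2*(-89293890) = 44646945)
(q(47) + T) - 30657 = (103 + 44646945) - 30657 = 44647048 - 30657 = 44616391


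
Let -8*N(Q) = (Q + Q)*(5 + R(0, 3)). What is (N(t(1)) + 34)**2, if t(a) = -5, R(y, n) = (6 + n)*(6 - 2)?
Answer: 116281/16 ≈ 7267.6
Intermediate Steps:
R(y, n) = 24 + 4*n (R(y, n) = (6 + n)*4 = 24 + 4*n)
N(Q) = -41*Q/4 (N(Q) = -(Q + Q)*(5 + (24 + 4*3))/8 = -2*Q*(5 + (24 + 12))/8 = -2*Q*(5 + 36)/8 = -2*Q*41/8 = -41*Q/4)
(N(t(1)) + 34)**2 = (-41/4*(-5) + 34)**2 = (205/4 + 34)**2 = (341/4)**2 = 116281/16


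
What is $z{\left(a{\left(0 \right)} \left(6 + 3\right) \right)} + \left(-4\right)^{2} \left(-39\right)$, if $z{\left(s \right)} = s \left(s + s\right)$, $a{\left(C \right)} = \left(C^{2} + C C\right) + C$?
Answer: $-624$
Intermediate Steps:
$a{\left(C \right)} = C + 2 C^{2}$ ($a{\left(C \right)} = \left(C^{2} + C^{2}\right) + C = 2 C^{2} + C = C + 2 C^{2}$)
$z{\left(s \right)} = 2 s^{2}$ ($z{\left(s \right)} = s 2 s = 2 s^{2}$)
$z{\left(a{\left(0 \right)} \left(6 + 3\right) \right)} + \left(-4\right)^{2} \left(-39\right) = 2 \left(0 \left(1 + 2 \cdot 0\right) \left(6 + 3\right)\right)^{2} + \left(-4\right)^{2} \left(-39\right) = 2 \left(0 \left(1 + 0\right) 9\right)^{2} + 16 \left(-39\right) = 2 \left(0 \cdot 1 \cdot 9\right)^{2} - 624 = 2 \left(0 \cdot 9\right)^{2} - 624 = 2 \cdot 0^{2} - 624 = 2 \cdot 0 - 624 = 0 - 624 = -624$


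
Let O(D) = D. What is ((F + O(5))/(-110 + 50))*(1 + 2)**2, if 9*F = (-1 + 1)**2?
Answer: -3/4 ≈ -0.75000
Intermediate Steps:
F = 0 (F = (-1 + 1)**2/9 = (1/9)*0**2 = (1/9)*0 = 0)
((F + O(5))/(-110 + 50))*(1 + 2)**2 = ((0 + 5)/(-110 + 50))*(1 + 2)**2 = (5/(-60))*3**2 = (5*(-1/60))*9 = -1/12*9 = -3/4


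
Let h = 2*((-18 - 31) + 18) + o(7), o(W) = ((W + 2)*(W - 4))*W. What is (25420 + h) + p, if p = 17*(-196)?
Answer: 22215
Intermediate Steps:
o(W) = W*(-4 + W)*(2 + W) (o(W) = ((2 + W)*(-4 + W))*W = ((-4 + W)*(2 + W))*W = W*(-4 + W)*(2 + W))
p = -3332
h = 127 (h = 2*((-18 - 31) + 18) + 7*(-8 + 7**2 - 2*7) = 2*(-49 + 18) + 7*(-8 + 49 - 14) = 2*(-31) + 7*27 = -62 + 189 = 127)
(25420 + h) + p = (25420 + 127) - 3332 = 25547 - 3332 = 22215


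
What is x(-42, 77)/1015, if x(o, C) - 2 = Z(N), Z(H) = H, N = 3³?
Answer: 1/35 ≈ 0.028571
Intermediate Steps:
N = 27
x(o, C) = 29 (x(o, C) = 2 + 27 = 29)
x(-42, 77)/1015 = 29/1015 = 29*(1/1015) = 1/35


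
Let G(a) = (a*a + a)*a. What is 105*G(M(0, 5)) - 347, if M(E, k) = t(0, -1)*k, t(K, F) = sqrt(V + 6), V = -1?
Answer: 12778 + 65625*sqrt(5) ≈ 1.5952e+5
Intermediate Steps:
t(K, F) = sqrt(5) (t(K, F) = sqrt(-1 + 6) = sqrt(5))
M(E, k) = k*sqrt(5) (M(E, k) = sqrt(5)*k = k*sqrt(5))
G(a) = a*(a + a**2) (G(a) = (a**2 + a)*a = (a + a**2)*a = a*(a + a**2))
105*G(M(0, 5)) - 347 = 105*((5*sqrt(5))**2*(1 + 5*sqrt(5))) - 347 = 105*(125*(1 + 5*sqrt(5))) - 347 = 105*(125 + 625*sqrt(5)) - 347 = (13125 + 65625*sqrt(5)) - 347 = 12778 + 65625*sqrt(5)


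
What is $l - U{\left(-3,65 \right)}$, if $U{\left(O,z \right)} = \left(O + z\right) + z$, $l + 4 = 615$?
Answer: $484$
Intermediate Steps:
$l = 611$ ($l = -4 + 615 = 611$)
$U{\left(O,z \right)} = O + 2 z$
$l - U{\left(-3,65 \right)} = 611 - \left(-3 + 2 \cdot 65\right) = 611 - \left(-3 + 130\right) = 611 - 127 = 484$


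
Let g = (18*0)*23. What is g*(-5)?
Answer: 0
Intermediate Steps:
g = 0 (g = 0*23 = 0)
g*(-5) = 0*(-5) = 0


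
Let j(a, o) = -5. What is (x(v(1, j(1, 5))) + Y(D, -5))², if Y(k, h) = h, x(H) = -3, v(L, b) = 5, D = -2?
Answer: 64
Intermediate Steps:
(x(v(1, j(1, 5))) + Y(D, -5))² = (-3 - 5)² = (-8)² = 64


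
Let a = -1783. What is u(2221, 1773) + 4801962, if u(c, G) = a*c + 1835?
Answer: 843754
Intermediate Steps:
u(c, G) = 1835 - 1783*c (u(c, G) = -1783*c + 1835 = 1835 - 1783*c)
u(2221, 1773) + 4801962 = (1835 - 1783*2221) + 4801962 = (1835 - 3960043) + 4801962 = -3958208 + 4801962 = 843754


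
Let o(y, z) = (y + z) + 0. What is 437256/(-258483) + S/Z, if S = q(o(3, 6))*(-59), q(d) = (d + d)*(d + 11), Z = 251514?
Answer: -2138262676/1203927653 ≈ -1.7761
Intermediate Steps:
o(y, z) = y + z
q(d) = 2*d*(11 + d) (q(d) = (2*d)*(11 + d) = 2*d*(11 + d))
S = -21240 (S = (2*(3 + 6)*(11 + (3 + 6)))*(-59) = (2*9*(11 + 9))*(-59) = (2*9*20)*(-59) = 360*(-59) = -21240)
437256/(-258483) + S/Z = 437256/(-258483) - 21240/251514 = 437256*(-1/258483) - 21240*1/251514 = -145752/86161 - 1180/13973 = -2138262676/1203927653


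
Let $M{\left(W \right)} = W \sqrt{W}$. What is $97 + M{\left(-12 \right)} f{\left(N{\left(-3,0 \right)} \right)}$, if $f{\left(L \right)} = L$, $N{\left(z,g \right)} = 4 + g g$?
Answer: $97 - 96 i \sqrt{3} \approx 97.0 - 166.28 i$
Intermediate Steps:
$N{\left(z,g \right)} = 4 + g^{2}$
$M{\left(W \right)} = W^{\frac{3}{2}}$
$97 + M{\left(-12 \right)} f{\left(N{\left(-3,0 \right)} \right)} = 97 + \left(-12\right)^{\frac{3}{2}} \left(4 + 0^{2}\right) = 97 + - 24 i \sqrt{3} \left(4 + 0\right) = 97 + - 24 i \sqrt{3} \cdot 4 = 97 - 96 i \sqrt{3}$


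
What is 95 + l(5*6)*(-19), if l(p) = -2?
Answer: 133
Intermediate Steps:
95 + l(5*6)*(-19) = 95 - 2*(-19) = 95 + 38 = 133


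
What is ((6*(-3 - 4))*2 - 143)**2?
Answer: 51529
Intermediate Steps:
((6*(-3 - 4))*2 - 143)**2 = ((6*(-7))*2 - 143)**2 = (-42*2 - 143)**2 = (-84 - 143)**2 = (-227)**2 = 51529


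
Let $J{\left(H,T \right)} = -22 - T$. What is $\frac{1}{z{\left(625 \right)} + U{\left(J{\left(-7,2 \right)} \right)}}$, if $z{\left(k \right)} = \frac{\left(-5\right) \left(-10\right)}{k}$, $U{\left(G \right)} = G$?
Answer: $- \frac{25}{598} \approx -0.041806$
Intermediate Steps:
$z{\left(k \right)} = \frac{50}{k}$
$\frac{1}{z{\left(625 \right)} + U{\left(J{\left(-7,2 \right)} \right)}} = \frac{1}{\frac{50}{625} - 24} = \frac{1}{50 \cdot \frac{1}{625} - 24} = \frac{1}{\frac{2}{25} - 24} = \frac{1}{- \frac{598}{25}} = - \frac{25}{598}$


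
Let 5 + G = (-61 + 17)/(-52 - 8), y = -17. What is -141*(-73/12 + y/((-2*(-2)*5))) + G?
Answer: 2920/3 ≈ 973.33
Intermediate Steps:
G = -64/15 (G = -5 + (-61 + 17)/(-52 - 8) = -5 - 44/(-60) = -5 - 44*(-1/60) = -5 + 11/15 = -64/15 ≈ -4.2667)
-141*(-73/12 + y/((-2*(-2)*5))) + G = -141*(-73/12 - 17/(-2*(-2)*5)) - 64/15 = -141*(-73*1/12 - 17/(4*5)) - 64/15 = -141*(-73/12 - 17/20) - 64/15 = -141*(-104/15) - 64/15 = 4888/5 - 64/15 = 2920/3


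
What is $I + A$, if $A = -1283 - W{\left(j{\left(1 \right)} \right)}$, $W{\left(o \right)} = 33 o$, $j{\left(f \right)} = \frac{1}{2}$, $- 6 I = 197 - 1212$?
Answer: $- \frac{3391}{3} \approx -1130.3$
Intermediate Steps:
$I = \frac{1015}{6}$ ($I = - \frac{197 - 1212}{6} = \left(- \frac{1}{6}\right) \left(-1015\right) = \frac{1015}{6} \approx 169.17$)
$j{\left(f \right)} = \frac{1}{2}$
$A = - \frac{2599}{2}$ ($A = -1283 - 33 \cdot \frac{1}{2} = -1283 - \frac{33}{2} = - \frac{2599}{2} \approx -1299.5$)
$I + A = \frac{1015}{6} - \frac{2599}{2} = - \frac{3391}{3}$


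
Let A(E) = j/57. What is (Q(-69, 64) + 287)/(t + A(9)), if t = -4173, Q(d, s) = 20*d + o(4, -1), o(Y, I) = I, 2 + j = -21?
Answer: 31179/118942 ≈ 0.26214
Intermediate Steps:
j = -23 (j = -2 - 21 = -23)
Q(d, s) = -1 + 20*d (Q(d, s) = 20*d - 1 = -1 + 20*d)
A(E) = -23/57
(Q(-69, 64) + 287)/(t + A(9)) = ((-1 + 20*(-69)) + 287)/(-4173 - 23/57) = ((-1 - 1380) + 287)/(-237884/57) = (-1381 + 287)*(-57/237884) = -1094*(-57/237884) = 31179/118942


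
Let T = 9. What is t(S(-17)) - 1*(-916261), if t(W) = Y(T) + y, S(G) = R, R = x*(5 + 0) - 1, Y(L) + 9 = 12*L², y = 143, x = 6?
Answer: 917367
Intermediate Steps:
Y(L) = -9 + 12*L²
R = 29 (R = 6*(5 + 0) - 1 = 6*5 - 1 = 30 - 1 = 29)
S(G) = 29
t(W) = 1106 (t(W) = (-9 + 12*9²) + 143 = (-9 + 12*81) + 143 = (-9 + 972) + 143 = 963 + 143 = 1106)
t(S(-17)) - 1*(-916261) = 1106 - 1*(-916261) = 1106 + 916261 = 917367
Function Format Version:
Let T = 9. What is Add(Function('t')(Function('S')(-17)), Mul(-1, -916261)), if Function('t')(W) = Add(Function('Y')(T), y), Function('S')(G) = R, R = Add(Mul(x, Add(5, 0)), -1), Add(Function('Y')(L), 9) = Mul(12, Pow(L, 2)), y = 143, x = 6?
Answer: 917367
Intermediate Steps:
Function('Y')(L) = Add(-9, Mul(12, Pow(L, 2)))
R = 29 (R = Add(Mul(6, Add(5, 0)), -1) = Add(Mul(6, 5), -1) = Add(30, -1) = 29)
Function('S')(G) = 29
Function('t')(W) = 1106 (Function('t')(W) = Add(Add(-9, Mul(12, Pow(9, 2))), 143) = Add(Add(-9, Mul(12, 81)), 143) = Add(Add(-9, 972), 143) = Add(963, 143) = 1106)
Add(Function('t')(Function('S')(-17)), Mul(-1, -916261)) = Add(1106, Mul(-1, -916261)) = Add(1106, 916261) = 917367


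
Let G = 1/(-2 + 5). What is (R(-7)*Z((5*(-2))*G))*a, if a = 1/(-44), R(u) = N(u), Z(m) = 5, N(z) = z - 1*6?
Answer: 65/44 ≈ 1.4773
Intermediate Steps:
G = 1/3 ≈ 0.33333
N(z) = -6 + z (N(z) = z - 6 = -6 + z)
R(u) = -6 + u
a = -1/44 ≈ -0.022727
(R(-7)*Z((5*(-2))*G))*a = ((-6 - 7)*5)*(-1/44) = -13*5*(-1/44) = -65*(-1/44) = 65/44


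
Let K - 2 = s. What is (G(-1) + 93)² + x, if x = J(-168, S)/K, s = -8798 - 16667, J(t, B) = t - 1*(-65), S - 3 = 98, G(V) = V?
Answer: 215518935/25463 ≈ 8464.0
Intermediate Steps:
S = 101 (S = 3 + 98 = 101)
J(t, B) = 65 + t (J(t, B) = t + 65 = 65 + t)
s = -25465
K = -25463 (K = 2 - 25465 = -25463)
x = 103/25463 (x = (65 - 168)/(-25463) = -103*(-1/25463) = 103/25463 ≈ 0.0040451)
(G(-1) + 93)² + x = (-1 + 93)² + 103/25463 = 92² + 103/25463 = 8464 + 103/25463 = 215518935/25463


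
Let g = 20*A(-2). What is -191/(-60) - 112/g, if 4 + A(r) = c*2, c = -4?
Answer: 73/20 ≈ 3.6500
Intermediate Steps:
A(r) = -12 (A(r) = -4 - 4*2 = -4 - 8 = -12)
g = -240 (g = 20*(-12) = -240)
-191/(-60) - 112/g = -191/(-60) - 112/(-240) = -191*(-1/60) - 112*(-1/240) = 191/60 + 7/15 = 73/20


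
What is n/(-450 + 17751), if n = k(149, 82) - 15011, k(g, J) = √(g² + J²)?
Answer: -15011/17301 + 5*√1157/17301 ≈ -0.85781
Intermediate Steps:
k(g, J) = √(J² + g²)
n = -15011 + 5*√1157 (n = √(82² + 149²) - 15011 = √(6724 + 22201) - 15011 = √28925 - 15011 = 5*√1157 - 15011 = -15011 + 5*√1157 ≈ -14841.)
n/(-450 + 17751) = (-15011 + 5*√1157)/(-450 + 17751) = (-15011 + 5*√1157)/17301 = (-15011 + 5*√1157)*(1/17301) = -15011/17301 + 5*√1157/17301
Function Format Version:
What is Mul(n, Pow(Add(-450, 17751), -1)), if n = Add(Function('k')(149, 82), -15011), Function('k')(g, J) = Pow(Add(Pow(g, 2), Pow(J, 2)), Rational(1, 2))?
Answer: Add(Rational(-15011, 17301), Mul(Rational(5, 17301), Pow(1157, Rational(1, 2)))) ≈ -0.85781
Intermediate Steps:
Function('k')(g, J) = Pow(Add(Pow(J, 2), Pow(g, 2)), Rational(1, 2))
n = Add(-15011, Mul(5, Pow(1157, Rational(1, 2)))) (n = Add(Pow(Add(Pow(82, 2), Pow(149, 2)), Rational(1, 2)), -15011) = Add(Pow(Add(6724, 22201), Rational(1, 2)), -15011) = Add(Pow(28925, Rational(1, 2)), -15011) = Add(Mul(5, Pow(1157, Rational(1, 2))), -15011) = Add(-15011, Mul(5, Pow(1157, Rational(1, 2)))) ≈ -14841.)
Mul(n, Pow(Add(-450, 17751), -1)) = Mul(Add(-15011, Mul(5, Pow(1157, Rational(1, 2)))), Pow(Add(-450, 17751), -1)) = Mul(Add(-15011, Mul(5, Pow(1157, Rational(1, 2)))), Pow(17301, -1)) = Mul(Add(-15011, Mul(5, Pow(1157, Rational(1, 2)))), Rational(1, 17301)) = Add(Rational(-15011, 17301), Mul(Rational(5, 17301), Pow(1157, Rational(1, 2))))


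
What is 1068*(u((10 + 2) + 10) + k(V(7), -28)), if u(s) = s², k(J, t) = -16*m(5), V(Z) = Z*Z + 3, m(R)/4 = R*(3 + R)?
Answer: -2217168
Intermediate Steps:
m(R) = 4*R*(3 + R) (m(R) = 4*(R*(3 + R)) = 4*R*(3 + R))
V(Z) = 3 + Z² (V(Z) = Z² + 3 = 3 + Z²)
k(J, t) = -2560 (k(J, t) = -64*5*(3 + 5) = -64*5*8 = -16*160 = -2560)
1068*(u((10 + 2) + 10) + k(V(7), -28)) = 1068*(((10 + 2) + 10)² - 2560) = 1068*((12 + 10)² - 2560) = 1068*(22² - 2560) = 1068*(484 - 2560) = 1068*(-2076) = -2217168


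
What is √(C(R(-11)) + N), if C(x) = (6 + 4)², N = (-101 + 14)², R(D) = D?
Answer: √7669 ≈ 87.573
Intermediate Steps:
N = 7569 (N = (-87)² = 7569)
C(x) = 100 (C(x) = 10² = 100)
√(C(R(-11)) + N) = √(100 + 7569) = √7669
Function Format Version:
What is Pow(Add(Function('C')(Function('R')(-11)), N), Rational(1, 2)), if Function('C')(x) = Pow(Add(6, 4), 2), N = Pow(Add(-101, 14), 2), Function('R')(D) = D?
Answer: Pow(7669, Rational(1, 2)) ≈ 87.573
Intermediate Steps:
N = 7569 (N = Pow(-87, 2) = 7569)
Function('C')(x) = 100 (Function('C')(x) = Pow(10, 2) = 100)
Pow(Add(Function('C')(Function('R')(-11)), N), Rational(1, 2)) = Pow(Add(100, 7569), Rational(1, 2)) = Pow(7669, Rational(1, 2))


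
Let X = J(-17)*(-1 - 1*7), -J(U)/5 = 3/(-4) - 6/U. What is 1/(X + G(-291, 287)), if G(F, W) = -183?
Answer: -17/3381 ≈ -0.0050281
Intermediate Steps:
J(U) = 15/4 + 30/U (J(U) = -5*(3/(-4) - 6/U) = -5*(3*(-¼) - 6/U) = -5*(-¾ - 6/U) = 15/4 + 30/U)
X = -270/17 (X = (15/4 + 30/(-17))*(-1 - 1*7) = (15/4 + 30*(-1/17))*(-1 - 7) = (15/4 - 30/17)*(-8) = (135/68)*(-8) = -270/17 ≈ -15.882)
1/(X + G(-291, 287)) = 1/(-270/17 - 183) = 1/(-3381/17) = -17/3381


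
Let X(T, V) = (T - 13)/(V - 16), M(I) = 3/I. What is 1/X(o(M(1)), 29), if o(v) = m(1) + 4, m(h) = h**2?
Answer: -13/8 ≈ -1.6250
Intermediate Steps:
o(v) = 5 (o(v) = 1**2 + 4 = 1 + 4 = 5)
X(T, V) = (-13 + T)/(-16 + V)
1/X(o(M(1)), 29) = 1/((-13 + 5)/(-16 + 29)) = 1/(-8/13) = -13/8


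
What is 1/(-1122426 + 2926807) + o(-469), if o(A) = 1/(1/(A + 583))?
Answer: 205699435/1804381 ≈ 114.00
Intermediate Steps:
o(A) = 583 + A (o(A) = 1/(1/(583 + A)) = 583 + A)
1/(-1122426 + 2926807) + o(-469) = 1/(-1122426 + 2926807) + (583 - 469) = 1/1804381 + 114 = 205699435/1804381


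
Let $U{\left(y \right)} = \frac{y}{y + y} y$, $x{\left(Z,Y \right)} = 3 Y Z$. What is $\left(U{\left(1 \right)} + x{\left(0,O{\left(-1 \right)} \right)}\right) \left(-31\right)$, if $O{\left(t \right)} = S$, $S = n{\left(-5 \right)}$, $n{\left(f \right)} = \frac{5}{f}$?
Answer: $- \frac{31}{2} \approx -15.5$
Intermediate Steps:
$S = -1$ ($S = \frac{5}{-5} = 5 \left(- \frac{1}{5}\right) = -1$)
$O{\left(t \right)} = -1$
$x{\left(Z,Y \right)} = 3 Y Z$
$U{\left(y \right)} = \frac{y}{2}$ ($U{\left(y \right)} = \frac{y}{2 y} y = \frac{1}{2 y} y y = \frac{y}{2}$)
$\left(U{\left(1 \right)} + x{\left(0,O{\left(-1 \right)} \right)}\right) \left(-31\right) = \left(\frac{1}{2} \cdot 1 + 3 \left(-1\right) 0\right) \left(-31\right) = \left(\frac{1}{2} + 0\right) \left(-31\right) = \frac{1}{2} \left(-31\right) = - \frac{31}{2}$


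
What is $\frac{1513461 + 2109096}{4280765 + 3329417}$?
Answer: $\frac{3622557}{7610182} \approx 0.47601$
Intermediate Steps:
$\frac{1513461 + 2109096}{4280765 + 3329417} = \frac{3622557}{7610182}$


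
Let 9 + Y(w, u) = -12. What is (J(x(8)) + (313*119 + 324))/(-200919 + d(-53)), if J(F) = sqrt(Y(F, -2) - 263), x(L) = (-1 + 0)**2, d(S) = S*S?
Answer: -37571/198110 - I*sqrt(71)/99055 ≈ -0.18965 - 8.5065e-5*I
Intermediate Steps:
Y(w, u) = -21 (Y(w, u) = -9 - 12 = -21)
d(S) = S**2
x(L) = 1 (x(L) = (-1)**2 = 1)
J(F) = 2*I*sqrt(71) (J(F) = sqrt(-21 - 263) = sqrt(-284) = 2*I*sqrt(71))
(J(x(8)) + (313*119 + 324))/(-200919 + d(-53)) = (2*I*sqrt(71) + (313*119 + 324))/(-200919 + (-53)**2) = (2*I*sqrt(71) + (37247 + 324))/(-200919 + 2809) = (2*I*sqrt(71) + 37571)/(-198110) = (37571 + 2*I*sqrt(71))*(-1/198110) = -37571/198110 - I*sqrt(71)/99055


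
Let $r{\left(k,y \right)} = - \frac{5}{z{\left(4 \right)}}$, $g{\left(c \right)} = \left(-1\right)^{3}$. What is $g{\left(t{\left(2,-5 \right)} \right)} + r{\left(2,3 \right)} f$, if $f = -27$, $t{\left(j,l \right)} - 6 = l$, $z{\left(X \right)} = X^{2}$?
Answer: $\frac{119}{16} \approx 7.4375$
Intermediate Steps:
$t{\left(j,l \right)} = 6 + l$
$g{\left(c \right)} = -1$
$r{\left(k,y \right)} = - \frac{5}{16}$ ($r{\left(k,y \right)} = - \frac{5}{4^{2}} = - \frac{5}{16}$)
$g{\left(t{\left(2,-5 \right)} \right)} + r{\left(2,3 \right)} f = -1 - - \frac{135}{16} = -1 + \frac{135}{16} = \frac{119}{16}$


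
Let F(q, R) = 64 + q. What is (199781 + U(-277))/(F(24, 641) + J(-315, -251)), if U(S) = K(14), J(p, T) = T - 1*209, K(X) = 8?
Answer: -199789/372 ≈ -537.07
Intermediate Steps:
J(p, T) = -209 + T (J(p, T) = T - 209 = -209 + T)
U(S) = 8
(199781 + U(-277))/(F(24, 641) + J(-315, -251)) = (199781 + 8)/((64 + 24) + (-209 - 251)) = 199789/(88 - 460) = 199789/(-372) = 199789*(-1/372) = -199789/372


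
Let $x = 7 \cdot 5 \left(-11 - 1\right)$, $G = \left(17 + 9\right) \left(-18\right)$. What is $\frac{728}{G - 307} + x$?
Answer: $- \frac{326228}{775} \approx -420.94$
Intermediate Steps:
$G = -468$ ($G = 26 \left(-18\right) = -468$)
$x = -420$ ($x = 35 \left(-12\right) = -420$)
$\frac{728}{G - 307} + x = \frac{728}{-468 - 307} - 420 = \frac{728}{-775} - 420 = 728 \left(- \frac{1}{775}\right) - 420 = - \frac{728}{775} - 420 = - \frac{326228}{775}$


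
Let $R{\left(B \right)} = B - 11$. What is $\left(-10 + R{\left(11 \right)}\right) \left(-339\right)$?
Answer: $3390$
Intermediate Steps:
$R{\left(B \right)} = -11 + B$
$\left(-10 + R{\left(11 \right)}\right) \left(-339\right) = \left(-10 + \left(-11 + 11\right)\right) \left(-339\right) = \left(-10 + 0\right) \left(-339\right) = \left(-10\right) \left(-339\right) = 3390$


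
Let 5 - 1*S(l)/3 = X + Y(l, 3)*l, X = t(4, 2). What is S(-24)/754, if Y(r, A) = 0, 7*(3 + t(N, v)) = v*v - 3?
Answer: 165/5278 ≈ 0.031262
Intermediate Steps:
t(N, v) = -24/7 + v²/7 (t(N, v) = -3 + (v*v - 3)/7 = -3 + (v² - 3)/7 = -3 + (-3 + v²)/7 = -3 + (-3/7 + v²/7) = -24/7 + v²/7)
X = -20/7 (X = -24/7 + (⅐)*2² = -24/7 + (⅐)*4 = -24/7 + 4/7 = -20/7 ≈ -2.8571)
S(l) = 165/7 (S(l) = 15 - 3*(-20/7 + 0*l) = 15 - 3*(-20/7 + 0) = 15 - 3*(-20/7) = 15 + 60/7 = 165/7)
S(-24)/754 = (165/7)/754 = (165/7)*(1/754) = 165/5278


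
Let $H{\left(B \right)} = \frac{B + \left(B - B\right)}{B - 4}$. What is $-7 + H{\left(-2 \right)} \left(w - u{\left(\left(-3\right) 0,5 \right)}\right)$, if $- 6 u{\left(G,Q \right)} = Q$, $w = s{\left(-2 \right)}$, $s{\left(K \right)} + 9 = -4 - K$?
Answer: $- \frac{187}{18} \approx -10.389$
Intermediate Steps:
$s{\left(K \right)} = -13 - K$ ($s{\left(K \right)} = -9 - \left(4 + K\right) = -13 - K$)
$w = -11$ ($w = -13 - -2 = -13 + 2 = -11$)
$u{\left(G,Q \right)} = - \frac{Q}{6}$
$H{\left(B \right)} = \frac{B}{-4 + B}$ ($H{\left(B \right)} = \frac{B + 0}{-4 + B} = \frac{B}{-4 + B}$)
$-7 + H{\left(-2 \right)} \left(w - u{\left(\left(-3\right) 0,5 \right)}\right) = -7 + - \frac{2}{-4 - 2} \left(-11 - \left(- \frac{1}{6}\right) 5\right) = -7 + - \frac{2}{-6} \left(-11 - - \frac{5}{6}\right) = -7 + \left(-2\right) \left(- \frac{1}{6}\right) \left(-11 + \frac{5}{6}\right) = -7 + \frac{1}{3} \left(- \frac{61}{6}\right) = -7 - \frac{61}{18} = - \frac{187}{18}$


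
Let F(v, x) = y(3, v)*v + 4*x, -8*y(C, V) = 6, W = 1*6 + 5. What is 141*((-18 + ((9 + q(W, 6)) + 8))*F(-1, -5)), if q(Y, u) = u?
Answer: -54285/4 ≈ -13571.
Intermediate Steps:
W = 11 (W = 6 + 5 = 11)
y(C, V) = -3/4 (y(C, V) = -1/8*6 = -3/4)
F(v, x) = 4*x - 3*v/4 (F(v, x) = -3*v/4 + 4*x = 4*x - 3*v/4)
141*((-18 + ((9 + q(W, 6)) + 8))*F(-1, -5)) = 141*((-18 + ((9 + 6) + 8))*(4*(-5) - 3/4*(-1))) = 141*((-18 + (15 + 8))*(-20 + 3/4)) = 141*((-18 + 23)*(-77/4)) = 141*(5*(-77/4)) = 141*(-385/4) = -54285/4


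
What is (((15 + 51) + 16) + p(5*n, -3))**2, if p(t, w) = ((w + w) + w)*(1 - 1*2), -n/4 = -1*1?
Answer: 8281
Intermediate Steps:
n = 4 (n = -(-4) = -4*(-1) = 4)
p(t, w) = -3*w (p(t, w) = (2*w + w)*(1 - 2) = (3*w)*(-1) = -3*w)
(((15 + 51) + 16) + p(5*n, -3))**2 = (((15 + 51) + 16) - 3*(-3))**2 = ((66 + 16) + 9)**2 = (82 + 9)**2 = 91**2 = 8281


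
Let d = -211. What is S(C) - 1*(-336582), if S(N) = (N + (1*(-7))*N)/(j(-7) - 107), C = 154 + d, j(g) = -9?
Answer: 19521585/58 ≈ 3.3658e+5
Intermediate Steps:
C = -57 (C = 154 - 211 = -57)
S(N) = 3*N/58 (S(N) = (N + (1*(-7))*N)/(-9 - 107) = (N - 7*N)/(-116) = -6*N*(-1/116) = 3*N/58)
S(C) - 1*(-336582) = (3/58)*(-57) - 1*(-336582) = -171/58 + 336582 = 19521585/58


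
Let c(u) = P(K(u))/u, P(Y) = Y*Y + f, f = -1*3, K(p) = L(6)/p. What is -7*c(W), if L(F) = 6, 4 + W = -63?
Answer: -94017/300763 ≈ -0.31259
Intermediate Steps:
W = -67 (W = -4 - 63 = -67)
K(p) = 6/p
f = -3
P(Y) = -3 + Y² (P(Y) = Y*Y - 3 = Y² - 3 = -3 + Y²)
c(u) = (-3 + 36/u²)/u (c(u) = (-3 + (6/u)²)/u = (-3 + 36/u²)/u)
-7*c(W) = -7*(-3/(-67) + 36/(-67)³) = -7*(-3*(-1/67) + 36*(-1/300763)) = -7*(3/67 - 36/300763) = -7*13431/300763 = -94017/300763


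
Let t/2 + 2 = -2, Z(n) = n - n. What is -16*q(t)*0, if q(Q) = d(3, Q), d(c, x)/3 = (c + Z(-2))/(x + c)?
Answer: 0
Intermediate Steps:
Z(n) = 0
t = -8 (t = -4 + 2*(-2) = -4 - 4 = -8)
d(c, x) = 3*c/(c + x) (d(c, x) = 3*((c + 0)/(x + c)) = 3*(c/(c + x)) = 3*c/(c + x))
q(Q) = 9/(3 + Q) (q(Q) = 3*3/(3 + Q) = 9/(3 + Q))
-16*q(t)*0 = -144/(3 - 8)*0 = -144/(-5)*0 = -144*(-1)/5*0 = -16*(-9/5)*0 = (144/5)*0 = 0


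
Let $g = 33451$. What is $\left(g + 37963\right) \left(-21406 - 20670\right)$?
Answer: $-3004815464$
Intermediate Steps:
$\left(g + 37963\right) \left(-21406 - 20670\right) = \left(33451 + 37963\right) \left(-21406 - 20670\right) = 71414 \left(-42076\right) = -3004815464$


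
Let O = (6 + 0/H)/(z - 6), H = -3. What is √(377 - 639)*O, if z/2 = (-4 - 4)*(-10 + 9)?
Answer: 3*I*√262/5 ≈ 9.7119*I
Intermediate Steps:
z = 16 (z = 2*((-4 - 4)*(-10 + 9)) = 2*(-8*(-1)) = 2*8 = 16)
O = ⅗ (O = (6 + 0/(-3))/(16 - 6) = (6 + 0*(-⅓))/10 = (6 + 0)*(⅒) = 6*(⅒) = ⅗ ≈ 0.60000)
√(377 - 639)*O = √(377 - 639)*(⅗) = √(-262)*(⅗) = (I*√262)*(⅗) = 3*I*√262/5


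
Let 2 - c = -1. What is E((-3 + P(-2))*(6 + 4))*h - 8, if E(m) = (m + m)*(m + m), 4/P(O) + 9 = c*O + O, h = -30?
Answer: -36302312/289 ≈ -1.2561e+5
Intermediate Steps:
c = 3 (c = 2 - 1*(-1) = 2 + 1 = 3)
P(O) = 4/(-9 + 4*O) (P(O) = 4/(-9 + (3*O + O)) = 4/(-9 + 4*O))
E(m) = 4*m² (E(m) = (2*m)*(2*m) = 4*m²)
E((-3 + P(-2))*(6 + 4))*h - 8 = (4*((-3 + 4/(-9 + 4*(-2)))*(6 + 4))²)*(-30) - 8 = (4*((-3 + 4/(-9 - 8))*10)²)*(-30) - 8 = (4*((-3 + 4/(-17))*10)²)*(-30) - 8 = (4*((-3 + 4*(-1/17))*10)²)*(-30) - 8 = (4*((-3 - 4/17)*10)²)*(-30) - 8 = (4*(-55/17*10)²)*(-30) - 8 = (4*(-550/17)²)*(-30) - 8 = (4*(302500/289))*(-30) - 8 = (1210000/289)*(-30) - 8 = -36300000/289 - 8 = -36302312/289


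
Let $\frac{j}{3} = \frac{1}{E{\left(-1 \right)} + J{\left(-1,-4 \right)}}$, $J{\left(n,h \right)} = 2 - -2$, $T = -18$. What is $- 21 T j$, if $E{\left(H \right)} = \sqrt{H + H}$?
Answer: $252 - 63 i \sqrt{2} \approx 252.0 - 89.095 i$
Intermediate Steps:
$E{\left(H \right)} = \sqrt{2} \sqrt{H}$ ($E{\left(H \right)} = \sqrt{2 H} = \sqrt{2} \sqrt{H}$)
$J{\left(n,h \right)} = 4$ ($J{\left(n,h \right)} = 2 + 2 = 4$)
$j = \frac{3}{4 + i \sqrt{2}}$ ($j = \frac{3}{\sqrt{2} \sqrt{-1} + 4} = \frac{3}{\sqrt{2} i + 4} = \frac{3}{i \sqrt{2} + 4} = \frac{3}{4 + i \sqrt{2}} \approx 0.66667 - 0.2357 i$)
$- 21 T j = \left(-21\right) \left(-18\right) \left(\frac{2}{3} - \frac{i \sqrt{2}}{6}\right) = 378 \left(\frac{2}{3} - \frac{i \sqrt{2}}{6}\right) = 252 - 63 i \sqrt{2}$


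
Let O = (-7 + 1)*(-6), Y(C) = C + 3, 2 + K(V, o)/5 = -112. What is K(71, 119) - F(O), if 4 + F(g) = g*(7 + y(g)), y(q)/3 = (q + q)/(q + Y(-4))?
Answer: -36406/35 ≈ -1040.2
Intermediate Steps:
K(V, o) = -570 (K(V, o) = -10 + 5*(-112) = -10 - 560 = -570)
Y(C) = 3 + C
y(q) = 6*q/(-1 + q) (y(q) = 3*((q + q)/(q + (3 - 4))) = 3*((2*q)/(q - 1)) = 3*((2*q)/(-1 + q)) = 3*(2*q/(-1 + q)) = 6*q/(-1 + q))
O = 36 (O = -6*(-6) = 36)
F(g) = -4 + g*(7 + 6*g/(-1 + g))
K(71, 119) - F(O) = -570 - (4 - 11*36 + 13*36²)/(-1 + 36) = -570 - (4 - 396 + 13*1296)/35 = -570 - (4 - 396 + 16848)/35 = -570 - 16456/35 = -36406/35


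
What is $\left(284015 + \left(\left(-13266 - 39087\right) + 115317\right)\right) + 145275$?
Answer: $492254$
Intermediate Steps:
$\left(284015 + \left(\left(-13266 - 39087\right) + 115317\right)\right) + 145275 = \left(284015 + \left(-52353 + 115317\right)\right) + 145275 = \left(284015 + 62964\right) + 145275 = 346979 + 145275 = 492254$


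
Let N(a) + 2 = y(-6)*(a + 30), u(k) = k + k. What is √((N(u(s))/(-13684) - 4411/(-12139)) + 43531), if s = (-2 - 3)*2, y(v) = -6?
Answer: √300285441347399985862/83055038 ≈ 208.64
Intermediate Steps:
s = -10 (s = -5*2 = -10)
u(k) = 2*k
N(a) = -182 - 6*a (N(a) = -2 - 6*(a + 30) = -2 - 6*(30 + a) = -2 + (-180 - 6*a) = -182 - 6*a)
√((N(u(s))/(-13684) - 4411/(-12139)) + 43531) = √(((-182 - 12*(-10))/(-13684) - 4411/(-12139)) + 43531) = √(((-182 - 6*(-20))*(-1/13684) - 4411*(-1/12139)) + 43531) = √(((-182 + 120)*(-1/13684) + 4411/12139) + 43531) = √((-62*(-1/13684) + 4411/12139) + 43531) = √((31/6842 + 4411/12139) + 43531) = √(30556371/83055038 + 43531) = √(3615499415549/83055038) = √300285441347399985862/83055038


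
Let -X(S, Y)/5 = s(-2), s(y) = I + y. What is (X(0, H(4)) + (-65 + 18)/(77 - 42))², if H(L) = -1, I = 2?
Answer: 2209/1225 ≈ 1.8033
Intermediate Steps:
s(y) = 2 + y
X(S, Y) = 0 (X(S, Y) = -5*(2 - 2) = -5*0 = 0)
(X(0, H(4)) + (-65 + 18)/(77 - 42))² = (0 + (-65 + 18)/(77 - 42))² = (0 - 47/35)² = (-47/35)² = 2209/1225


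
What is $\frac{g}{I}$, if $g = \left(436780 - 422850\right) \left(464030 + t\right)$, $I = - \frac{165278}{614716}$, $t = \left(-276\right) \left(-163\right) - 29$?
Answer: $- \frac{2179234845993660}{82639} \approx -2.6371 \cdot 10^{10}$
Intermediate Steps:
$t = 44959$ ($t = 44988 - 29 = 44959$)
$I = - \frac{82639}{307358}$ ($I = \left(-165278\right) \frac{1}{614716} = - \frac{82639}{307358} \approx -0.26887$)
$g = 7090216770$ ($g = \left(436780 - 422850\right) \left(464030 + 44959\right) = 13930 \cdot 508989 = 7090216770$)
$\frac{g}{I} = \frac{7090216770}{- \frac{82639}{307358}} = 7090216770 \left(- \frac{307358}{82639}\right) = - \frac{2179234845993660}{82639}$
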